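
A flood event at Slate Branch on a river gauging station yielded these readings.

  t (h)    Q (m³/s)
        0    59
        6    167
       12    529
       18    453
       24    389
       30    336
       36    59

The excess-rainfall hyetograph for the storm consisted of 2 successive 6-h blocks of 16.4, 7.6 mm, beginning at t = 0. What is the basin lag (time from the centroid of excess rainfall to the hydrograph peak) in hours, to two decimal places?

t_L ≈ 7.10 h

Centroid of excess rainfall: t_c = Σ P_i·t̄_i / ΣP_i = 4.9000 h (block centres at 3, 9 h).
Hydrograph peak occurs at t = 12 h, so basin lag t_L = 12 − 4.9000 = 7.10 h.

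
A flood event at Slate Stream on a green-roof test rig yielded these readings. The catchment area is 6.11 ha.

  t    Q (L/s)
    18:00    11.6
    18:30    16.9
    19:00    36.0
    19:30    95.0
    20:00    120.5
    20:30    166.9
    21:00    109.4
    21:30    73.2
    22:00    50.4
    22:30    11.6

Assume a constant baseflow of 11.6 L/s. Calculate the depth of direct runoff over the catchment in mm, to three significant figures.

Direct runoff: 0.0, 5.3, 24.4, 83.4, 108.9, 155.3, 97.8, 61.6, 38.8, 0.0 L/s; ΣQ_DR = 575.5 L/s.
V = ΣQ_DR · Δt = 575.5 × 1800 s = 1.036 × 10^6 L.
Over A = 6.11 ha, depth = V / A = 17.0 mm.

d ≈ 17.0 mm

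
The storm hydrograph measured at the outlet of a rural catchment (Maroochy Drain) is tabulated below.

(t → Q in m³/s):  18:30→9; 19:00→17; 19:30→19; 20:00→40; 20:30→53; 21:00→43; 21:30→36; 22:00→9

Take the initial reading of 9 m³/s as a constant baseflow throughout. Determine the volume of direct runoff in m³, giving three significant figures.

V ≈ 2.77 × 10^5 m³

Direct-runoff ordinates (Q − Q_b): 0.0, 8.0, 10.0, 31.0, 44.0, 34.0, 27.0, 0.0 m³/s.
ΣQ_DR = 154.0 m³/s.
With Δt = 0.5 h = 1800 s, V = ΣQ_DR · Δt = 154.0 × 1800 = 2.77 × 10^5 m³.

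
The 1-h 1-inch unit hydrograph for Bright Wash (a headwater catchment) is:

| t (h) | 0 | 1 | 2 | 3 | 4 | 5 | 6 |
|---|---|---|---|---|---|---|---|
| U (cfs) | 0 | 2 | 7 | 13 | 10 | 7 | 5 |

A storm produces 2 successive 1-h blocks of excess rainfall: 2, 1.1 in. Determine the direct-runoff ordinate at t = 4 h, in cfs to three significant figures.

By discrete convolution, Q_j = Σ (P_i / 1 in) · U_{j−i}.
At t = 4 h (j=4): Q = (2/1)·10 + (1.1/1)·13 = 34.3 cfs.

Q ≈ 34.3 cfs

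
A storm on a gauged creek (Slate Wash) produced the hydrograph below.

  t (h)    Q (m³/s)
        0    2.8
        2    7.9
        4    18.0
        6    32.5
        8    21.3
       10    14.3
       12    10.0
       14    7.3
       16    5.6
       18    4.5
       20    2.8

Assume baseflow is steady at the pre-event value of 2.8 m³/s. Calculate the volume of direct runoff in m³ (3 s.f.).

Direct-runoff ordinates (Q − Q_b): 0.0, 5.1, 15.2, 29.7, 18.5, 11.5, 7.2, 4.5, 2.8, 1.7, 0.0 m³/s.
ΣQ_DR = 96.20 m³/s.
With Δt = 2 h = 7200 s, V = ΣQ_DR · Δt = 96.20 × 7200 = 6.93 × 10^5 m³.

V ≈ 6.93 × 10^5 m³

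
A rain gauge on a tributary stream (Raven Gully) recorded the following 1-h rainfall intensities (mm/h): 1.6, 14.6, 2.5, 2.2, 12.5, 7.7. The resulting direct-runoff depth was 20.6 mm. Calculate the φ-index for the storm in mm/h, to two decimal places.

φ ≈ 4.73 mm/h

Only the 3 blocks with intensity above φ contribute runoff: 14.6, 12.5, 7.7 mm/h.
Σ(I−φ)·Δt = d  ⇒  (14.6+12.5+7.7 − 3φ)·1 = 20.6
φ = (34.80 − 20.6/1) / 3 = 4.73 mm/h.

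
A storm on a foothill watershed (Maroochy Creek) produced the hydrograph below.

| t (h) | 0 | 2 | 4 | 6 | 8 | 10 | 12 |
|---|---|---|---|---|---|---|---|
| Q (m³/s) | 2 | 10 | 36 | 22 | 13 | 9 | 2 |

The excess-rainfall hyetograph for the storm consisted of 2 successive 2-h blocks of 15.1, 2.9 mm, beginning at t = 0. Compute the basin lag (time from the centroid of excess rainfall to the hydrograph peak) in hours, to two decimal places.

Centroid of excess rainfall: t_c = Σ P_i·t̄_i / ΣP_i = 1.3222 h (block centres at 1, 3 h).
Hydrograph peak occurs at t = 4 h, so basin lag t_L = 4 − 1.3222 = 2.68 h.

t_L ≈ 2.68 h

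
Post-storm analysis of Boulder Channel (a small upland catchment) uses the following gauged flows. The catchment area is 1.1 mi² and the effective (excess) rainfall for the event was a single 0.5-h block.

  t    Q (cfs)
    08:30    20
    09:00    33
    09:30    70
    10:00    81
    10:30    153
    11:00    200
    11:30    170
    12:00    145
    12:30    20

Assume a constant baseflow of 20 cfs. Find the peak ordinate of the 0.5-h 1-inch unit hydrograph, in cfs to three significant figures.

Direct runoff: 0.0, 13.0, 50.0, 61.0, 133.0, 180.0, 150.0, 125.0, 0.0 cfs; ΣQ_DR = 712.0 cfs, peak = 180.0 cfs.
Runoff depth d = ΣQ_DR·Δt / A = 712.0 × 1800 / (1.1 mi²) = 0.5015 in.
The 1-inch UH is the DRH scaled by (1 in)/d, so U_p = 180.0 × 1/0.5015 = 359 cfs.

U_p ≈ 359 cfs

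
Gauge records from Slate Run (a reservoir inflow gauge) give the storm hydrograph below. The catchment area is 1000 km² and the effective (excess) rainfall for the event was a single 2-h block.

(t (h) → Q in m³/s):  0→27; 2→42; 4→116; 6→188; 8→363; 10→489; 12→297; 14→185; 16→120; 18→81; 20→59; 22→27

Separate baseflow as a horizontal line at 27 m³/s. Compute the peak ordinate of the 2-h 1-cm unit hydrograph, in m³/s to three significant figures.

U_p ≈ 384 m³/s

Direct runoff: 0.0, 15.0, 89.0, 161.0, 336.0, 462.0, 270.0, 158.0, 93.0, 54.0, 32.0, 0.0 m³/s; ΣQ_DR = 1670 m³/s, peak = 462.0 m³/s.
Runoff depth d = ΣQ_DR·Δt / A = 1670 × 7200 / (1000 km²) = 12.02 mm.
The 1-cm UH is the DRH scaled by (10 mm)/d, so U_p = 462.0 × 10/12.02 = 384 m³/s.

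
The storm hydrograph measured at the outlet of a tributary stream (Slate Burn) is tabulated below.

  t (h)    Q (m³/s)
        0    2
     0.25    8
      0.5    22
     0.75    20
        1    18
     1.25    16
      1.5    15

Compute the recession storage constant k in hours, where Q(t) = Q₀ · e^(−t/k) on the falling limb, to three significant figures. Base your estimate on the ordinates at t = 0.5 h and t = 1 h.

On the falling limb, Q drops from 22 to 18 m³/s between t = 0.5 h and t = 1 h (Δt = 0.5 h).
k = −Δt / ln(Q₂/Q₁) = −0.5 / ln(18/22) = 2.49 h.

k ≈ 2.49 h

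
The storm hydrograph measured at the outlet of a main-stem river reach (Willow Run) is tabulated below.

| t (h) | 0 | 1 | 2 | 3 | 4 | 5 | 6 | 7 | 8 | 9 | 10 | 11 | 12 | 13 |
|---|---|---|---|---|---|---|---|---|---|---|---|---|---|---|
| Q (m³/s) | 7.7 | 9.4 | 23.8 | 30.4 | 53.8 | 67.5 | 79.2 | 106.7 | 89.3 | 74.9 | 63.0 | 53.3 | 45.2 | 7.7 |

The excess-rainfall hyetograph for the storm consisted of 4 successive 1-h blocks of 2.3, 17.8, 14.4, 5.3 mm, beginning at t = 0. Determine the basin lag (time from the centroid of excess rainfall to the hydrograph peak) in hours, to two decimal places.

Centroid of excess rainfall: t_c = Σ P_i·t̄_i / ΣP_i = 2.0704 h (block centres at 0.5, 1.5, 2.5, 3.5 h).
Hydrograph peak occurs at t = 7 h, so basin lag t_L = 7 − 2.0704 = 4.93 h.

t_L ≈ 4.93 h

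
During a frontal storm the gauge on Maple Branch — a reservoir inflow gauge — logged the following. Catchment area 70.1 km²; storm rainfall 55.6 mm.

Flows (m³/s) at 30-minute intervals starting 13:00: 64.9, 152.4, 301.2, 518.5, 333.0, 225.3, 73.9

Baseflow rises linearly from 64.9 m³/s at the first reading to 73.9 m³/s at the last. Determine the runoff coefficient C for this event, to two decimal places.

C ≈ 0.55

ΣQ_DR = 1183 m³/s; V = ΣQ_DR·Δt = 2.130 × 10^6 m³.
Runoff depth d = V / A = 30.39 mm.
C = d / P = 30.39 / 55.6 = 0.55.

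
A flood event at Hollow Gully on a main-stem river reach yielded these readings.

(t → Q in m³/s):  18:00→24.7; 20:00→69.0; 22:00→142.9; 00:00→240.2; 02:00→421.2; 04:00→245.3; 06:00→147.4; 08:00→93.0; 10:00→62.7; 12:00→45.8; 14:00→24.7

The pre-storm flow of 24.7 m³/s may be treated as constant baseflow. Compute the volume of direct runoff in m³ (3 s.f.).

Direct-runoff ordinates (Q − Q_b): 0.0, 44.3, 118.2, 215.5, 396.5, 220.6, 122.7, 68.3, 38.0, 21.1, 0.0 m³/s.
ΣQ_DR = 1245 m³/s.
With Δt = 2 h = 7200 s, V = ΣQ_DR · Δt = 1245 × 7200 = 8.97 × 10^6 m³.

V ≈ 8.97 × 10^6 m³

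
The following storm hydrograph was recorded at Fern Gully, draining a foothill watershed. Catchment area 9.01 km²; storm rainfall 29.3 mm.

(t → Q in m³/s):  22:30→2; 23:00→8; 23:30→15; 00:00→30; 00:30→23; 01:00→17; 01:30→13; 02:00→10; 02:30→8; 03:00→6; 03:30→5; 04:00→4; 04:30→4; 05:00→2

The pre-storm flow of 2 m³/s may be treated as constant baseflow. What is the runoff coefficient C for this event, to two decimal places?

ΣQ_DR = 119.0 m³/s; V = ΣQ_DR·Δt = 2.142 × 10^5 m³.
Runoff depth d = V / A = 23.77 mm.
C = d / P = 23.77 / 29.3 = 0.81.

C ≈ 0.81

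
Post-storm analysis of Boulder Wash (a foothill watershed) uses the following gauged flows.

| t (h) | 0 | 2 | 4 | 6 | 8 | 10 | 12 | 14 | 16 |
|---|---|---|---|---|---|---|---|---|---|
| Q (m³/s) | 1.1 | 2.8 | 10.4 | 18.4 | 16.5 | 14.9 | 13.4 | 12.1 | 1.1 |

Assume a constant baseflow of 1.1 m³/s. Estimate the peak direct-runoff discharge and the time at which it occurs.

Subtracting baseflow gives direct-runoff ordinates: 0.0, 1.7, 9.3, 17.3, 15.4, 13.8, 12.3, 11.0, 0.0 m³/s.
The maximum is 17.3 m³/s, occurring at the reading for t = 6 h.

Q_p = 17.3 m³/s at t = 6 h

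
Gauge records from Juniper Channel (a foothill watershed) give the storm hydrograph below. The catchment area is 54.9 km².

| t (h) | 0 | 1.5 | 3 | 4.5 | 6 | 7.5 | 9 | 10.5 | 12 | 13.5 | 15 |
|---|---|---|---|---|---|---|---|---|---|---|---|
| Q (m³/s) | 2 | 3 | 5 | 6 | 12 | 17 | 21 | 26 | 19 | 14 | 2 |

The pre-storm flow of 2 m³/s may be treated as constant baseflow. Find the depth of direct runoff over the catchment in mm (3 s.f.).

Direct runoff: 0.0, 1.0, 3.0, 4.0, 10.0, 15.0, 19.0, 24.0, 17.0, 12.0, 0.0 m³/s; ΣQ_DR = 105.0 m³/s.
V = ΣQ_DR · Δt = 105.0 × 5400 s = 5.670 × 10^5 m³.
Over A = 54.9 km², depth = V / A = 10.3 mm.

d ≈ 10.3 mm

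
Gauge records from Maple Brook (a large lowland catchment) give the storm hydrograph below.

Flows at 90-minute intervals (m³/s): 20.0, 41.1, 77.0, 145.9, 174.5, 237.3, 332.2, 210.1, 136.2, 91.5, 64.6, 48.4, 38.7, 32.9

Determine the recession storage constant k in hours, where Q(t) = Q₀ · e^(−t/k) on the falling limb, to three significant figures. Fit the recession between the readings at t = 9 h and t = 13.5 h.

On the falling limb, Q drops from 332.2 to 91.5 m³/s between t = 9 h and t = 13.5 h (Δt = 4.5 h).
k = −Δt / ln(Q₂/Q₁) = −4.5 / ln(91.5/332.2) = 3.49 h.

k ≈ 3.49 h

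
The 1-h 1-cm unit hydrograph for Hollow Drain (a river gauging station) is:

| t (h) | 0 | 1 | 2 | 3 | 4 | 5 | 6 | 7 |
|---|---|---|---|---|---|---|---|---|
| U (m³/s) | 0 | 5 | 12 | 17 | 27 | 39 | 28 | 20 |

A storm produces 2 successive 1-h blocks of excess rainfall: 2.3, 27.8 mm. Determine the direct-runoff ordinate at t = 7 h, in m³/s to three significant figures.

Q ≈ 82.4 m³/s

By discrete convolution, Q_j = Σ (P_i / 10 mm) · U_{j−i}.
At t = 7 h (j=7): Q = (2.3/10)·20 + (27.8/10)·28 = 82.4 m³/s.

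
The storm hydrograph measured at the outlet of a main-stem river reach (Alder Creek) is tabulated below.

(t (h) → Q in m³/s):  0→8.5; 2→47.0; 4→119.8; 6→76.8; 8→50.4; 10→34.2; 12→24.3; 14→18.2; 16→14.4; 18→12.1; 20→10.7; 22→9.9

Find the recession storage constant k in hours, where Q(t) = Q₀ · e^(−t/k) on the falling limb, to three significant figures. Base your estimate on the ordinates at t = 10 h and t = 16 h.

On the falling limb, Q drops from 34.2 to 14.4 m³/s between t = 10 h and t = 16 h (Δt = 6 h).
k = −Δt / ln(Q₂/Q₁) = −6 / ln(14.4/34.2) = 6.94 h.

k ≈ 6.94 h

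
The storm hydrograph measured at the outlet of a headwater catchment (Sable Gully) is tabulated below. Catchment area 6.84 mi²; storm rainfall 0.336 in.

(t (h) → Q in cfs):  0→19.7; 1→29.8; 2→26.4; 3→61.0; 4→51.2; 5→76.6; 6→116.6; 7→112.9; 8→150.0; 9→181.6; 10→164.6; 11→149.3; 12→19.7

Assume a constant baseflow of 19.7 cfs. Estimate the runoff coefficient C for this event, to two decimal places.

ΣQ_DR = 903.3 cfs; V = ΣQ_DR·Δt = 3.252 × 10^6 ft³.
Runoff depth d = V / A = 0.2046 in.
C = d / P = 0.2046 / 0.336 = 0.61.

C ≈ 0.61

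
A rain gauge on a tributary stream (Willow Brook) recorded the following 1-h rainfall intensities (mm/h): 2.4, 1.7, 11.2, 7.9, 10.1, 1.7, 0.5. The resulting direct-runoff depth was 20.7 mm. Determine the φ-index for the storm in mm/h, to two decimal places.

Only the 3 blocks with intensity above φ contribute runoff: 11.2, 7.9, 10.1 mm/h.
Σ(I−φ)·Δt = d  ⇒  (11.2+7.9+10.1 − 3φ)·1 = 20.7
φ = (29.20 − 20.7/1) / 3 = 2.83 mm/h.

φ ≈ 2.83 mm/h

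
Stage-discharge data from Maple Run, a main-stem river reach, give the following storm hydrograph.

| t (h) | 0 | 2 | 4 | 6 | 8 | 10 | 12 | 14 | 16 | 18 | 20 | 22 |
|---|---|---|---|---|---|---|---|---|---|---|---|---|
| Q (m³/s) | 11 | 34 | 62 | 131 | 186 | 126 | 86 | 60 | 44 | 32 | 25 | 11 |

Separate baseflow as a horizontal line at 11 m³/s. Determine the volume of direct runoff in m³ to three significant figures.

V ≈ 4.87 × 10^6 m³

Direct-runoff ordinates (Q − Q_b): 0.0, 23.0, 51.0, 120.0, 175.0, 115.0, 75.0, 49.0, 33.0, 21.0, 14.0, 0.0 m³/s.
ΣQ_DR = 676.0 m³/s.
With Δt = 2 h = 7200 s, V = ΣQ_DR · Δt = 676.0 × 7200 = 4.87 × 10^6 m³.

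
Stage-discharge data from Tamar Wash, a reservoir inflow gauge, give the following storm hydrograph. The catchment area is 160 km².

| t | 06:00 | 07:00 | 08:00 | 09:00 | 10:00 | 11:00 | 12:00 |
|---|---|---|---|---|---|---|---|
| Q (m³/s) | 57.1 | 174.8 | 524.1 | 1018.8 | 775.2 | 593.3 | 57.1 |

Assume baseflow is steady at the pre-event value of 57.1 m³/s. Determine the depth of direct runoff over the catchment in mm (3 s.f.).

Direct runoff: 0.0, 117.7, 467.0, 961.7, 718.1, 536.2, 0.0 m³/s; ΣQ_DR = 2801 m³/s.
V = ΣQ_DR · Δt = 2801 × 3600 s = 1.008 × 10^7 m³.
Over A = 160 km², depth = V / A = 63.0 mm.

d ≈ 63.0 mm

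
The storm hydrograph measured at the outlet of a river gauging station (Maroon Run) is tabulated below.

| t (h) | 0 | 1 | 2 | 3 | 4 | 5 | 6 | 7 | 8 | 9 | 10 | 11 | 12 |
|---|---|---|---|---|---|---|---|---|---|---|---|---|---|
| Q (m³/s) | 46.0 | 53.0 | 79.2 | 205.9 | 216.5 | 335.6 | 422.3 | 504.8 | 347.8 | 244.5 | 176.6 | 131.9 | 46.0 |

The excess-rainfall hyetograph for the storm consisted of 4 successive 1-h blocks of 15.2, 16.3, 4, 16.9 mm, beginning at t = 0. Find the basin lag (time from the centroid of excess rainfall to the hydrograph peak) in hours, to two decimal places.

t_L ≈ 5.07 h

Centroid of excess rainfall: t_c = Σ P_i·t̄_i / ΣP_i = 1.9313 h (block centres at 0.5, 1.5, 2.5, 3.5 h).
Hydrograph peak occurs at t = 7 h, so basin lag t_L = 7 − 1.9313 = 5.07 h.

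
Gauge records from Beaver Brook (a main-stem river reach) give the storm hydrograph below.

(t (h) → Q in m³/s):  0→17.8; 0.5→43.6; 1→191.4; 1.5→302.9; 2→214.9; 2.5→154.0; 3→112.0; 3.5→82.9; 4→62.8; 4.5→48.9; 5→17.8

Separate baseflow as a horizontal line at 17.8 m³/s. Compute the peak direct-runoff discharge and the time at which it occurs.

Q_p = 285.1 m³/s at t = 1.5 h

Subtracting baseflow gives direct-runoff ordinates: 0.0, 25.8, 173.6, 285.1, 197.1, 136.2, 94.2, 65.1, 45.0, 31.1, 0.0 m³/s.
The maximum is 285.1 m³/s, occurring at the reading for t = 1.5 h.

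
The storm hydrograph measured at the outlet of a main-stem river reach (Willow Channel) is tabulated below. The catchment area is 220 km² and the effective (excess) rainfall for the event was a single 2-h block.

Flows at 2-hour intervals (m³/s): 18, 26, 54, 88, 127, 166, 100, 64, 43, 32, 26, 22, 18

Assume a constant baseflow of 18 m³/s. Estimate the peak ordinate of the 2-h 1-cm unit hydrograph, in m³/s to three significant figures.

U_p ≈ 82.2 m³/s

Direct runoff: 0.0, 8.0, 36.0, 70.0, 109.0, 148.0, 82.0, 46.0, 25.0, 14.0, 8.0, 4.0, 0.0 m³/s; ΣQ_DR = 550.0 m³/s, peak = 148.0 m³/s.
Runoff depth d = ΣQ_DR·Δt / A = 550.0 × 7200 / (220 km²) = 18.00 mm.
The 1-cm UH is the DRH scaled by (10 mm)/d, so U_p = 148.0 × 10/18.00 = 82.2 m³/s.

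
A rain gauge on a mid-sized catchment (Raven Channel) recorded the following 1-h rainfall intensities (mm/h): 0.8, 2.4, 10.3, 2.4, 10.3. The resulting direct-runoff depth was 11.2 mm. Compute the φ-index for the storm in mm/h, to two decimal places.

φ ≈ 4.70 mm/h

Only the 2 blocks with intensity above φ contribute runoff: 10.3, 10.3 mm/h.
Σ(I−φ)·Δt = d  ⇒  (10.3+10.3 − 2φ)·1 = 11.2
φ = (20.60 − 11.2/1) / 2 = 4.70 mm/h.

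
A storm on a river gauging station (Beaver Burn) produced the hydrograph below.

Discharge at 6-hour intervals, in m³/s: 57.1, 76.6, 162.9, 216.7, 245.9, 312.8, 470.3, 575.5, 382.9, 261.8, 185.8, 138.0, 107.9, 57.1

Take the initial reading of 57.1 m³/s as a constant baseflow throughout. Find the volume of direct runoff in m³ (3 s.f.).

Direct-runoff ordinates (Q − Q_b): 0.0, 19.5, 105.8, 159.6, 188.8, 255.7, 413.2, 518.4, 325.8, 204.7, 128.7, 80.9, 50.8, 0.0 m³/s.
ΣQ_DR = 2452 m³/s.
With Δt = 6 h = 21600 s, V = ΣQ_DR · Δt = 2452 × 21600 = 5.30 × 10^7 m³.

V ≈ 5.30 × 10^7 m³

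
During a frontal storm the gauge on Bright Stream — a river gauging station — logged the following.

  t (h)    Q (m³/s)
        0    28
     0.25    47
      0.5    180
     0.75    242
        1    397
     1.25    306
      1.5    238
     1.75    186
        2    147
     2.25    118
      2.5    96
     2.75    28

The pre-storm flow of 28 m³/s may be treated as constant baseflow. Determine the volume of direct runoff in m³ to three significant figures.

Direct-runoff ordinates (Q − Q_b): 0.0, 19.0, 152.0, 214.0, 369.0, 278.0, 210.0, 158.0, 119.0, 90.0, 68.0, 0.0 m³/s.
ΣQ_DR = 1677 m³/s.
With Δt = 0.25 h = 900 s, V = ΣQ_DR · Δt = 1677 × 900 = 1.51 × 10^6 m³.

V ≈ 1.51 × 10^6 m³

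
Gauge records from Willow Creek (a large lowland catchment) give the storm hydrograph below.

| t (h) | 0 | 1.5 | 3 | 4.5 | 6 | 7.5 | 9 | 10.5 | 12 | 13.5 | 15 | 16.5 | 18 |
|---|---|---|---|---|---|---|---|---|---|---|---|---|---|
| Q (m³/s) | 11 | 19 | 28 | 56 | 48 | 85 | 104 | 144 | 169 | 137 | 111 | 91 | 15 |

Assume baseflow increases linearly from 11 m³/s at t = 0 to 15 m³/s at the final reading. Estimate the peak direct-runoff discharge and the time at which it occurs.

Q_p = 155.33 m³/s at t = 12 h

Subtracting baseflow gives direct-runoff ordinates: 0.00, 7.67, 16.33, 44.00, 35.67, 72.33, 91.00, 130.67, 155.33, 123.00, 96.67, 76.33, 0.00 m³/s.
The maximum is 155.33 m³/s, occurring at the reading for t = 12 h.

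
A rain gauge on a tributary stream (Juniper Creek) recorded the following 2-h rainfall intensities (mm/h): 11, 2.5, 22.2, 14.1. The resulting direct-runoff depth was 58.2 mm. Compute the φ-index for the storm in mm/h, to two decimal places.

φ ≈ 6.07 mm/h

Only the 3 blocks with intensity above φ contribute runoff: 11, 22.2, 14.1 mm/h.
Σ(I−φ)·Δt = d  ⇒  (11+22.2+14.1 − 3φ)·2 = 58.2
φ = (47.30 − 58.2/2) / 3 = 6.07 mm/h.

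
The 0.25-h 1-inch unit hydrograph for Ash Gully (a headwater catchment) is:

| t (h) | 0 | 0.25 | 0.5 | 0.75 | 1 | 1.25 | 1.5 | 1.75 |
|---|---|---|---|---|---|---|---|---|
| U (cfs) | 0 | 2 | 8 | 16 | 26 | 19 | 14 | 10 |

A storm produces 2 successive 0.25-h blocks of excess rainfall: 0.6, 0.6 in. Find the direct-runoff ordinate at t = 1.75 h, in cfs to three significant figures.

By discrete convolution, Q_j = Σ (P_i / 1 in) · U_{j−i}.
At t = 1.75 h (j=7): Q = (0.6/1)·10 + (0.6/1)·14 = 14.4 cfs.

Q ≈ 14.4 cfs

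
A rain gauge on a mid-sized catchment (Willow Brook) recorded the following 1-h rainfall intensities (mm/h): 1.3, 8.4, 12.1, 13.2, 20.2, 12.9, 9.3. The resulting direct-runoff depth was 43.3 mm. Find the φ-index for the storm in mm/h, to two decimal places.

φ ≈ 5.47 mm/h

Only the 6 blocks with intensity above φ contribute runoff: 8.4, 12.1, 13.2, 20.2, 12.9, 9.3 mm/h.
Σ(I−φ)·Δt = d  ⇒  (8.4+12.1+13.2+20.2+12.9+9.3 − 6φ)·1 = 43.3
φ = (76.10 − 43.3/1) / 6 = 5.47 mm/h.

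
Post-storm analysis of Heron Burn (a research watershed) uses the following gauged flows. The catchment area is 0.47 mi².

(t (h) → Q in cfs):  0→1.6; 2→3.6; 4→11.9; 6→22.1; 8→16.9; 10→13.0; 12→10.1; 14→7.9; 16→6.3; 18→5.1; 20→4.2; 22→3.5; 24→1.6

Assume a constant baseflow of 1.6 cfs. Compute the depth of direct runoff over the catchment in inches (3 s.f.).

d ≈ 0.574 in

Direct runoff: 0.0, 2.0, 10.3, 20.5, 15.3, 11.4, 8.5, 6.3, 4.7, 3.5, 2.6, 1.9, 0.0 cfs; ΣQ_DR = 87.00 cfs.
V = ΣQ_DR · Δt = 87.00 × 7200 s = 6.264 × 10^5 ft³.
Over A = 0.47 mi², depth = V / A = 0.574 in.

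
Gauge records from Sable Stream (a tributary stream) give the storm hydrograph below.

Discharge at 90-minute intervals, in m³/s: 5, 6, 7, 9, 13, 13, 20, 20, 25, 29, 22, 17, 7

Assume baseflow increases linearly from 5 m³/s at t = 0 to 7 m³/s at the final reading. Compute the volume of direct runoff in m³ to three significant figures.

V ≈ 6.21 × 10^5 m³

Direct-runoff ordinates (Q − Q_b): 0.00, 0.83, 1.67, 3.50, 7.33, 7.17, 14.00, 13.83, 18.67, 22.50, 15.33, 10.17, 0.00 m³/s.
ΣQ_DR = 115.0 m³/s.
With Δt = 1.5 h = 5400 s, V = ΣQ_DR · Δt = 115.0 × 5400 = 6.21 × 10^5 m³.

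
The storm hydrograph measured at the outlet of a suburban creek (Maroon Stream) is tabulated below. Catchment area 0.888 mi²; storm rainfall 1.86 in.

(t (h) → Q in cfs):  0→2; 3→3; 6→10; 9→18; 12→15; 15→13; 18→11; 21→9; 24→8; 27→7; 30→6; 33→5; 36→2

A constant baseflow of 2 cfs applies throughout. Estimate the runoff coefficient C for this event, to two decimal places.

ΣQ_DR = 83.00 cfs; V = ΣQ_DR·Δt = 8.964 × 10^5 ft³.
Runoff depth d = V / A = 0.4345 in.
C = d / P = 0.4345 / 1.86 = 0.23.

C ≈ 0.23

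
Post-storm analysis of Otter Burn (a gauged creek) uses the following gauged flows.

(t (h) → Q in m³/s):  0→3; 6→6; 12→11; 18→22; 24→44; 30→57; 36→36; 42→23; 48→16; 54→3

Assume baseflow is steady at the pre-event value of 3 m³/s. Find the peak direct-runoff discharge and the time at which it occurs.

Subtracting baseflow gives direct-runoff ordinates: 0.0, 3.0, 8.0, 19.0, 41.0, 54.0, 33.0, 20.0, 13.0, 0.0 m³/s.
The maximum is 54.0 m³/s, occurring at the reading for t = 30 h.

Q_p = 54.0 m³/s at t = 30 h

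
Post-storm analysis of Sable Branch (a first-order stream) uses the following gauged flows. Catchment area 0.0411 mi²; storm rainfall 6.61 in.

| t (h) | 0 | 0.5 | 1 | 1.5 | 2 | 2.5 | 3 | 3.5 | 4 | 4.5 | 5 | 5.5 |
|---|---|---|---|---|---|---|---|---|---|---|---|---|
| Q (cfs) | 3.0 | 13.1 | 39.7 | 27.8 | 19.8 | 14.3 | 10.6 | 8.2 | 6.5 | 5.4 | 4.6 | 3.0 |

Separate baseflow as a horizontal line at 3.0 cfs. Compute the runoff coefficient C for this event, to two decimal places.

ΣQ_DR = 120.0 cfs; V = ΣQ_DR·Δt = 2.160 × 10^5 ft³.
Runoff depth d = V / A = 2.262 in.
C = d / P = 2.262 / 6.61 = 0.34.

C ≈ 0.34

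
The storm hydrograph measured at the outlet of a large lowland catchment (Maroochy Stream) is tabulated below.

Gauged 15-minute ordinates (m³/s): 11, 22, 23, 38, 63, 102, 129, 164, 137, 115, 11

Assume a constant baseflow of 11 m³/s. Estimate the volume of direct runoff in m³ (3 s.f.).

V ≈ 6.25 × 10^5 m³

Direct-runoff ordinates (Q − Q_b): 0.0, 11.0, 12.0, 27.0, 52.0, 91.0, 118.0, 153.0, 126.0, 104.0, 0.0 m³/s.
ΣQ_DR = 694.0 m³/s.
With Δt = 0.25 h = 900 s, V = ΣQ_DR · Δt = 694.0 × 900 = 6.25 × 10^5 m³.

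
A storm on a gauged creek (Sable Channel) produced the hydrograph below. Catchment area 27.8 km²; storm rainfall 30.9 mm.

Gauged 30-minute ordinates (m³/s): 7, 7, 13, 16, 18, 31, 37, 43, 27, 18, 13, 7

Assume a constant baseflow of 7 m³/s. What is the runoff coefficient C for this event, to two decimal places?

C ≈ 0.32

ΣQ_DR = 153.0 m³/s; V = ΣQ_DR·Δt = 2.754 × 10^5 m³.
Runoff depth d = V / A = 9.906 mm.
C = d / P = 9.906 / 30.9 = 0.32.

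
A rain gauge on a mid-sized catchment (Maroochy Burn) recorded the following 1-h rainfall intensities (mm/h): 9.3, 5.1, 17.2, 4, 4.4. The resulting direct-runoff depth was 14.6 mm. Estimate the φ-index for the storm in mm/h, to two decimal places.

φ ≈ 5.95 mm/h

Only the 2 blocks with intensity above φ contribute runoff: 9.3, 17.2 mm/h.
Σ(I−φ)·Δt = d  ⇒  (9.3+17.2 − 2φ)·1 = 14.6
φ = (26.50 − 14.6/1) / 2 = 5.95 mm/h.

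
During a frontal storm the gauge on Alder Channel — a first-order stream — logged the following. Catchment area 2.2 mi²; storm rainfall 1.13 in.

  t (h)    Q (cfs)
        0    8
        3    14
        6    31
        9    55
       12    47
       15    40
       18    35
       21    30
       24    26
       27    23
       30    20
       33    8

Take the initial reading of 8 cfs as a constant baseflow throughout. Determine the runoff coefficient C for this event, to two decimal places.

C ≈ 0.45

ΣQ_DR = 241.0 cfs; V = ΣQ_DR·Δt = 2.603 × 10^6 ft³.
Runoff depth d = V / A = 0.5092 in.
C = d / P = 0.5092 / 1.13 = 0.45.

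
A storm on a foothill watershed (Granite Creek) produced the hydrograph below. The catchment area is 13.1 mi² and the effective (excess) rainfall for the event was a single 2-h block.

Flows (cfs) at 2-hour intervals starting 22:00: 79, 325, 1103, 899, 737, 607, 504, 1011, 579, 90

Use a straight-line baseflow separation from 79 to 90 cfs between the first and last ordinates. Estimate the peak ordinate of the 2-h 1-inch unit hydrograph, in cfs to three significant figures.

Direct runoff: 0.00, 244.78, 1021.56, 816.33, 653.11, 521.89, 417.67, 923.44, 490.22, 0.00 cfs; ΣQ_DR = 5089 cfs, peak = 1021.56 cfs.
Runoff depth d = ΣQ_DR·Δt / A = 5089 × 7200 / (13.1 mi²) = 1.204 in.
The 1-inch UH is the DRH scaled by (1 in)/d, so U_p = 1021.56 × 1/1.204 = 849 cfs.

U_p ≈ 849 cfs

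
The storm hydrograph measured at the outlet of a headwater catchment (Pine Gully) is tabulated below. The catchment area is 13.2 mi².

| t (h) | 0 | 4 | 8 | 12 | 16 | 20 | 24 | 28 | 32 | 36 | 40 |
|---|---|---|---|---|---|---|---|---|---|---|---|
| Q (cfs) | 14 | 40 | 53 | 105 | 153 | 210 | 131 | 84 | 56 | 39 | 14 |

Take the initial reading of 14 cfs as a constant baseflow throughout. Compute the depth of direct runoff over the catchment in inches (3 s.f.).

Direct runoff: 0.0, 26.0, 39.0, 91.0, 139.0, 196.0, 117.0, 70.0, 42.0, 25.0, 0.0 cfs; ΣQ_DR = 745.0 cfs.
V = ΣQ_DR · Δt = 745.0 × 14400 s = 1.073 × 10^7 ft³.
Over A = 13.2 mi², depth = V / A = 0.350 in.

d ≈ 0.350 in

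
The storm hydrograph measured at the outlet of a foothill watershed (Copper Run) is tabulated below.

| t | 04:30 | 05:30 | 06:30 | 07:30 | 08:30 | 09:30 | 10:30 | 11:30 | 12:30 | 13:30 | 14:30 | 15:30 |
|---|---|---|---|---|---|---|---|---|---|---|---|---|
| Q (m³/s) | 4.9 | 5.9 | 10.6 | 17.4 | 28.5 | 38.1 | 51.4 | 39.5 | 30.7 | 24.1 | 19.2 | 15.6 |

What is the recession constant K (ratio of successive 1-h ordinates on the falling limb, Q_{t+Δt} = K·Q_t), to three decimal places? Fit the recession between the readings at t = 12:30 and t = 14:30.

Using the recession-limb readings at t = 12:30 and t = 14:30: Q falls from 30.7 to 19.2 m³/s over 2 intervals.
K = (Q₂/Q₁)^(1/2) = (19.2/30.7)^(1/2) = 0.791.

K ≈ 0.791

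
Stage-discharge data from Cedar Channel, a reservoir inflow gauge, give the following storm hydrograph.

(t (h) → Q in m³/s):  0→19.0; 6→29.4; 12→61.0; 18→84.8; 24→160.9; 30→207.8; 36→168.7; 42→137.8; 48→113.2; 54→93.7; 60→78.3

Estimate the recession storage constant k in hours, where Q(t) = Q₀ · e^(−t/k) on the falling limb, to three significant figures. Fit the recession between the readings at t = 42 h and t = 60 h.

k ≈ 31.8 h

On the falling limb, Q drops from 137.8 to 78.3 m³/s between t = 42 h and t = 60 h (Δt = 18 h).
k = −Δt / ln(Q₂/Q₁) = −18 / ln(78.3/137.8) = 31.8 h.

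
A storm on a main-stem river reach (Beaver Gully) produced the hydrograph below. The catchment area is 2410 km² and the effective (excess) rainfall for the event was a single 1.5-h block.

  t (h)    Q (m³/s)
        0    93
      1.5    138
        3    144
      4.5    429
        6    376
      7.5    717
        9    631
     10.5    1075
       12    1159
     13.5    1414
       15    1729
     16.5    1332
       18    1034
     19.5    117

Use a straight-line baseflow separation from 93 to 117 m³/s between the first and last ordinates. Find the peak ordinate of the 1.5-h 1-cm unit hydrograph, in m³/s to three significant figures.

U_p ≈ 809 m³/s

Direct runoff: 0.00, 43.15, 47.31, 330.46, 275.62, 614.77, 526.92, 969.08, 1051.23, 1304.38, 1617.54, 1218.69, 918.85, 0.00 m³/s; ΣQ_DR = 8918 m³/s, peak = 1617.54 m³/s.
Runoff depth d = ΣQ_DR·Δt / A = 8918 × 5400 / (2410 km²) = 19.98 mm.
The 1-cm UH is the DRH scaled by (10 mm)/d, so U_p = 1617.54 × 10/19.98 = 809 m³/s.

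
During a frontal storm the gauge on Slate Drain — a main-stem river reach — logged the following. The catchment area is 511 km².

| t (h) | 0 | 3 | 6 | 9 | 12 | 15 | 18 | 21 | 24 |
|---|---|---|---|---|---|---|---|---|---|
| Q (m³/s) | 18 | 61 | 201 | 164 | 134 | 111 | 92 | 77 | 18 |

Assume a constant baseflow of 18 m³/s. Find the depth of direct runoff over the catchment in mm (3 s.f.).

Direct runoff: 0.0, 43.0, 183.0, 146.0, 116.0, 93.0, 74.0, 59.0, 0.0 m³/s; ΣQ_DR = 714.0 m³/s.
V = ΣQ_DR · Δt = 714.0 × 10800 s = 7.711 × 10^6 m³.
Over A = 511 km², depth = V / A = 15.1 mm.

d ≈ 15.1 mm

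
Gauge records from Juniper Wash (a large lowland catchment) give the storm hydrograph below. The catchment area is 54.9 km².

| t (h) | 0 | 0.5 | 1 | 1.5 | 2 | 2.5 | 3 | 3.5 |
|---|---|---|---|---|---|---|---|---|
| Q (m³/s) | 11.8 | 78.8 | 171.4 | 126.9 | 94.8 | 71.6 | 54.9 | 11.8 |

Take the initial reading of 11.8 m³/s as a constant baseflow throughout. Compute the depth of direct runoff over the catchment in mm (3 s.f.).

Direct runoff: 0.0, 67.0, 159.6, 115.1, 83.0, 59.8, 43.1, 0.0 m³/s; ΣQ_DR = 527.6 m³/s.
V = ΣQ_DR · Δt = 527.6 × 1800 s = 9.497 × 10^5 m³.
Over A = 54.9 km², depth = V / A = 17.3 mm.

d ≈ 17.3 mm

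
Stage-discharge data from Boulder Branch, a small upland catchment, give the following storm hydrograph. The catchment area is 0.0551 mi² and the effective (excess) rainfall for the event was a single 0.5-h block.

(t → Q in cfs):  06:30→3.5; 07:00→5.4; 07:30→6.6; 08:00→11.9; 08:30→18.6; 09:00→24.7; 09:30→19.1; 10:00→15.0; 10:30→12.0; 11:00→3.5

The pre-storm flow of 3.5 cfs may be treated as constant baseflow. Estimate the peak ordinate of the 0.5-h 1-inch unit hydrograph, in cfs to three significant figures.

Direct runoff: 0.0, 1.9, 3.1, 8.4, 15.1, 21.2, 15.6, 11.5, 8.5, 0.0 cfs; ΣQ_DR = 85.30 cfs, peak = 21.2 cfs.
Runoff depth d = ΣQ_DR·Δt / A = 85.30 × 1800 / (0.0551 mi²) = 1.199 in.
The 1-inch UH is the DRH scaled by (1 in)/d, so U_p = 21.2 × 1/1.199 = 17.7 cfs.

U_p ≈ 17.7 cfs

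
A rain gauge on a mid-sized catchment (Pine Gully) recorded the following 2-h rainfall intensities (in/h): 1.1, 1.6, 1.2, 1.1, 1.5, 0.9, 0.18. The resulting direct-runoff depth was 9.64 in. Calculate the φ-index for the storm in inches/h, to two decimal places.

Only the 6 blocks with intensity above φ contribute runoff: 1.1, 1.6, 1.2, 1.1, 1.5, 0.9 in/h.
Σ(I−φ)·Δt = d  ⇒  (1.1+1.6+1.2+1.1+1.5+0.9 − 6φ)·2 = 9.64
φ = (7.400 − 9.64/2) / 6 = 0.43 in/h.

φ ≈ 0.43 in/h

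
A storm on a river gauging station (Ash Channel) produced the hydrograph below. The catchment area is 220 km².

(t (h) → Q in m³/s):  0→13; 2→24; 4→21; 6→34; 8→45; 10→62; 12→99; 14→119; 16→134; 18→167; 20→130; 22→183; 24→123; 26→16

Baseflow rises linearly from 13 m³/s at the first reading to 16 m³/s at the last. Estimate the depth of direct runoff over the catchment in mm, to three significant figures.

Direct runoff: 0.00, 10.77, 7.54, 20.31, 31.08, 47.85, 84.62, 104.38, 119.15, 151.92, 114.69, 167.46, 107.23, 0.00 m³/s; ΣQ_DR = 967.0 m³/s.
V = ΣQ_DR · Δt = 967.0 × 7200 s = 6.962 × 10^6 m³.
Over A = 220 km², depth = V / A = 31.6 mm.

d ≈ 31.6 mm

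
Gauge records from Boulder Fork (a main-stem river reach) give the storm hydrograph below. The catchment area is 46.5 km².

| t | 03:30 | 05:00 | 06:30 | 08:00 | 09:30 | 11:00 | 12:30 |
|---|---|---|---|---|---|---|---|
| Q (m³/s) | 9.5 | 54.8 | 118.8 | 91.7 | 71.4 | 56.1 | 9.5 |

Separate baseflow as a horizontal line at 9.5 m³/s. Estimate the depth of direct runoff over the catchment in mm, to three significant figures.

d ≈ 40.1 mm

Direct runoff: 0.0, 45.3, 109.3, 82.2, 61.9, 46.6, 0.0 m³/s; ΣQ_DR = 345.3 m³/s.
V = ΣQ_DR · Δt = 345.3 × 5400 s = 1.865 × 10^6 m³.
Over A = 46.5 km², depth = V / A = 40.1 mm.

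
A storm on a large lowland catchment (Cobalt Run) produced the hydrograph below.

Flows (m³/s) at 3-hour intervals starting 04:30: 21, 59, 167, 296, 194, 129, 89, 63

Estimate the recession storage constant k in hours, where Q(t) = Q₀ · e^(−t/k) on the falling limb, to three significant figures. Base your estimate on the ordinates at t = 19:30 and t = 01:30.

k ≈ 8.37 h

On the falling limb, Q drops from 129 to 63 m³/s between t = 19:30 and t = 01:30 (Δt = 6 h).
k = −Δt / ln(Q₂/Q₁) = −6 / ln(63/129) = 8.37 h.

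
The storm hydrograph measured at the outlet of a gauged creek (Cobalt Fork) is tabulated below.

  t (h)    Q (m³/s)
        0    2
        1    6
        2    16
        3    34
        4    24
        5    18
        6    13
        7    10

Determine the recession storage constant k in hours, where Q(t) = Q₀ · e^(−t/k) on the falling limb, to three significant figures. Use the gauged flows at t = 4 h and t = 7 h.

k ≈ 3.43 h

On the falling limb, Q drops from 24 to 10 m³/s between t = 4 h and t = 7 h (Δt = 3 h).
k = −Δt / ln(Q₂/Q₁) = −3 / ln(10/24) = 3.43 h.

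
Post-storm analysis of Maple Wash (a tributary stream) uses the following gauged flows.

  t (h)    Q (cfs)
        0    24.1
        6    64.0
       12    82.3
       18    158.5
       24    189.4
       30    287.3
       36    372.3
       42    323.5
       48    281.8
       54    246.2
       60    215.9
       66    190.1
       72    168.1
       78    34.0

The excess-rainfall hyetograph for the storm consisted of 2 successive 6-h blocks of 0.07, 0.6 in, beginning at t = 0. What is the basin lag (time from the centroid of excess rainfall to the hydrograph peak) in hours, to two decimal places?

Centroid of excess rainfall: t_c = Σ P_i·t̄_i / ΣP_i = 8.3731 h (block centres at 3, 9 h).
Hydrograph peak occurs at t = 36 h, so basin lag t_L = 36 − 8.3731 = 27.63 h.

t_L ≈ 27.63 h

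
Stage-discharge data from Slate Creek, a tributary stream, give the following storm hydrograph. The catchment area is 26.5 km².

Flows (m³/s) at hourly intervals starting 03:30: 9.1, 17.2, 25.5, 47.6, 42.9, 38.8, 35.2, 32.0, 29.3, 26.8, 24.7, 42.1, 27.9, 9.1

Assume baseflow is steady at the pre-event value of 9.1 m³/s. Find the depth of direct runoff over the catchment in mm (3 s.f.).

d ≈ 38.1 mm

Direct runoff: 0.0, 8.1, 16.4, 38.5, 33.8, 29.7, 26.1, 22.9, 20.2, 17.7, 15.6, 33.0, 18.8, 0.0 m³/s; ΣQ_DR = 280.8 m³/s.
V = ΣQ_DR · Δt = 280.8 × 3600 s = 1.011 × 10^6 m³.
Over A = 26.5 km², depth = V / A = 38.1 mm.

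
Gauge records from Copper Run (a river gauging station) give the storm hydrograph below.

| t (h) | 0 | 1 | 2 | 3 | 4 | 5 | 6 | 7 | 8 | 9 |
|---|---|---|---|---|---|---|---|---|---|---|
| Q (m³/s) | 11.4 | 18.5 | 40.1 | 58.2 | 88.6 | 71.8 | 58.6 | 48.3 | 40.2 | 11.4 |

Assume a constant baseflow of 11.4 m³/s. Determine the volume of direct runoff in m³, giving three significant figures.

Direct-runoff ordinates (Q − Q_b): 0.0, 7.1, 28.7, 46.8, 77.2, 60.4, 47.2, 36.9, 28.8, 0.0 m³/s.
ΣQ_DR = 333.1 m³/s.
With Δt = 1 h = 3600 s, V = ΣQ_DR · Δt = 333.1 × 3600 = 1.20 × 10^6 m³.

V ≈ 1.20 × 10^6 m³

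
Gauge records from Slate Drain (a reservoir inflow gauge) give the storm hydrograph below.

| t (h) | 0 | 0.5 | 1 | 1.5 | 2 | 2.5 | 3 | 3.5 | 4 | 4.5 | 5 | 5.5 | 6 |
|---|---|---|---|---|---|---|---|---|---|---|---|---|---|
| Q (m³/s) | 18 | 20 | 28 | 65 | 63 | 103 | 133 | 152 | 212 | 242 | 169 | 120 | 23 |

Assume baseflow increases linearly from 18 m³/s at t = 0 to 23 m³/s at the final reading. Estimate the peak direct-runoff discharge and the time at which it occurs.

Subtracting baseflow gives direct-runoff ordinates: 0.00, 1.58, 9.17, 45.75, 43.33, 82.92, 112.50, 131.08, 190.67, 220.25, 146.83, 97.42, 0.00 m³/s.
The maximum is 220.25 m³/s, occurring at the reading for t = 4.5 h.

Q_p = 220.25 m³/s at t = 4.5 h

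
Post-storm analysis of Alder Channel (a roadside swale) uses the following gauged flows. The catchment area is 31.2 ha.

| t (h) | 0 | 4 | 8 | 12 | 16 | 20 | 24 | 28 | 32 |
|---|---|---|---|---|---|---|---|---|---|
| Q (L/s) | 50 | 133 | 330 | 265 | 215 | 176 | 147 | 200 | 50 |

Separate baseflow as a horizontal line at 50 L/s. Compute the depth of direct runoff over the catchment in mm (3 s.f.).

d ≈ 51.5 mm

Direct runoff: 0.0, 83.0, 280.0, 215.0, 165.0, 126.0, 97.0, 150.0, 0.0 L/s; ΣQ_DR = 1116 L/s.
V = ΣQ_DR · Δt = 1116 × 14400 s = 1.607 × 10^7 L.
Over A = 31.2 ha, depth = V / A = 51.5 mm.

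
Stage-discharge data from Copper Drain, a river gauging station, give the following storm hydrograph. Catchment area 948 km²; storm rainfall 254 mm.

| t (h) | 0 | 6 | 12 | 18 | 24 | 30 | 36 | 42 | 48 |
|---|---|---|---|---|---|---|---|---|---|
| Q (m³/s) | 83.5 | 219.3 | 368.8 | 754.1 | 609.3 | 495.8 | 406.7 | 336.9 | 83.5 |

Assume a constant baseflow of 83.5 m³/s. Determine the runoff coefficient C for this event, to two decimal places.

C ≈ 0.23

ΣQ_DR = 2606 m³/s; V = ΣQ_DR·Δt = 5.630 × 10^7 m³.
Runoff depth d = V / A = 59.39 mm.
C = d / P = 59.39 / 254 = 0.23.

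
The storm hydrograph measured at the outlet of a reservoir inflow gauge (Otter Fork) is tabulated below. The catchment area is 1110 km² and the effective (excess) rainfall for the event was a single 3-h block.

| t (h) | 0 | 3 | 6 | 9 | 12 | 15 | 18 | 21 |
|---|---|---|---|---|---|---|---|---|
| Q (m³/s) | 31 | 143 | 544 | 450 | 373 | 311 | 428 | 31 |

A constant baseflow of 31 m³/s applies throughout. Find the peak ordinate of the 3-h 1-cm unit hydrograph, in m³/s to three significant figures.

U_p ≈ 256 m³/s

Direct runoff: 0.0, 112.0, 513.0, 419.0, 342.0, 280.0, 397.0, 0.0 m³/s; ΣQ_DR = 2063 m³/s, peak = 513.0 m³/s.
Runoff depth d = ΣQ_DR·Δt / A = 2063 × 10800 / (1110 km²) = 20.07 mm.
The 1-cm UH is the DRH scaled by (10 mm)/d, so U_p = 513.0 × 10/20.07 = 256 m³/s.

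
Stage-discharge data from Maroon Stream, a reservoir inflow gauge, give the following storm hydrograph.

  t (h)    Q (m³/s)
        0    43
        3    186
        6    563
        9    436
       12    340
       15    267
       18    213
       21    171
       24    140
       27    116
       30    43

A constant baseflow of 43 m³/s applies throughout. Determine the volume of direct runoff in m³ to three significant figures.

V ≈ 2.21 × 10^7 m³

Direct-runoff ordinates (Q − Q_b): 0.0, 143.0, 520.0, 393.0, 297.0, 224.0, 170.0, 128.0, 97.0, 73.0, 0.0 m³/s.
ΣQ_DR = 2045 m³/s.
With Δt = 3 h = 10800 s, V = ΣQ_DR · Δt = 2045 × 10800 = 2.21 × 10^7 m³.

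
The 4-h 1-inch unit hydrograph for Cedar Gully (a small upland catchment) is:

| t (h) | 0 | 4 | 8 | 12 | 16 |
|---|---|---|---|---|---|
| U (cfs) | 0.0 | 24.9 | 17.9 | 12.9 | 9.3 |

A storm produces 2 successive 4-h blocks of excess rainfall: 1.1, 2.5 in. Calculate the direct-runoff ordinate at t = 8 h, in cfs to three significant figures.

Q ≈ 81.9 cfs

By discrete convolution, Q_j = Σ (P_i / 1 in) · U_{j−i}.
At t = 8 h (j=2): Q = (1.1/1)·17.9 + (2.5/1)·24.9 = 81.9 cfs.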